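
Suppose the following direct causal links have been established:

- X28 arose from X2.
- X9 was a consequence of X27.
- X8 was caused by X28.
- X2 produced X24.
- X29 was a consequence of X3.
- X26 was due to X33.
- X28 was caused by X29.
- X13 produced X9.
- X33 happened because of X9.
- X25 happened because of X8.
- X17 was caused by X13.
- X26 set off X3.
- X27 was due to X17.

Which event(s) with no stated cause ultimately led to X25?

X13, X2

Tracing upstream from X25: X25 ← X8 ← X28 ← X2.
A separate upstream branch: X25 ← X8 ← X28 ← X29 ← X3 ← X26 ← X33 ← X9 ← X13.
Each of those chain origins has no stated cause.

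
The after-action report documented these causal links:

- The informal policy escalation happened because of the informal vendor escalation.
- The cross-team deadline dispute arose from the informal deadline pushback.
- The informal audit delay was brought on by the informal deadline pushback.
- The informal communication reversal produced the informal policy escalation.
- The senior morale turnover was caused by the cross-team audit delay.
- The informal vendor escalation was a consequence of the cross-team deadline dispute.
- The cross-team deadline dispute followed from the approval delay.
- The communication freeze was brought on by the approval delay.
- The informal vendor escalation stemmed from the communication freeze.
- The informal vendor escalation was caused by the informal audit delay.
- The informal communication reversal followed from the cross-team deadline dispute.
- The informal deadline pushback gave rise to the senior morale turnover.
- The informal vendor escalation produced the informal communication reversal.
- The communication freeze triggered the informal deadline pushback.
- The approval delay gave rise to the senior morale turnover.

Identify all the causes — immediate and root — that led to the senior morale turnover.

Immediate causes of the senior morale turnover: the cross-team audit delay, the approval delay, the informal deadline pushback.
Further upstream: the communication freeze.

the approval delay, the communication freeze, the cross-team audit delay, the informal deadline pushback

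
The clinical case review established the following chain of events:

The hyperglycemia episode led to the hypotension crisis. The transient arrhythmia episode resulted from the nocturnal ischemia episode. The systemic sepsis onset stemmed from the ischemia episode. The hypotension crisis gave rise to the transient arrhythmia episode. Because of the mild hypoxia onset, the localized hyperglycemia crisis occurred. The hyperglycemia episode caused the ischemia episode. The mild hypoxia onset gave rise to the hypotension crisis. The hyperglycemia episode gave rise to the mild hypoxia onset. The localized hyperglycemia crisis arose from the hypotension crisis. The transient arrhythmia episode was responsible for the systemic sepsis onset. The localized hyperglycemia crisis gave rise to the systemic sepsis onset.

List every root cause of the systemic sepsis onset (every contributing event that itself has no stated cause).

the hyperglycemia episode, the nocturnal ischemia episode

Tracing upstream from the systemic sepsis onset: the systemic sepsis onset ← the ischemia episode ← the hyperglycemia episode.
A separate upstream branch: the systemic sepsis onset ← the transient arrhythmia episode ← the nocturnal ischemia episode.
Each of those chain origins has no stated cause.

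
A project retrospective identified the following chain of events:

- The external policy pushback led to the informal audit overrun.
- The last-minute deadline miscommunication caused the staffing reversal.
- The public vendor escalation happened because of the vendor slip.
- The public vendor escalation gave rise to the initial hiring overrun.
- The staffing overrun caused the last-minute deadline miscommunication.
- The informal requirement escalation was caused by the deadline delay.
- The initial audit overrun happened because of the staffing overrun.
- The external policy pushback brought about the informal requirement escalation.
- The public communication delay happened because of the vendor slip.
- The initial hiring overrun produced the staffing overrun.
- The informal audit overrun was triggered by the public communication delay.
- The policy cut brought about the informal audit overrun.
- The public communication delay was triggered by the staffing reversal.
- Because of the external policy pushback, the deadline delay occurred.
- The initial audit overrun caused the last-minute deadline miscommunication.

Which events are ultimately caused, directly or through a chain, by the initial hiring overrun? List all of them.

the informal audit overrun, the initial audit overrun, the last-minute deadline miscommunication, the public communication delay, the staffing overrun, the staffing reversal

Direct effects: the staffing overrun.
2 steps out: the initial audit overrun, the last-minute deadline miscommunication.
3 steps out: the staffing reversal.
4 steps out: the public communication delay.
5 steps out: the informal audit overrun.
Not reachable from it: the external policy pushback, the deadline delay, the vendor slip, the policy cut, the public vendor escalation, the informal requirement escalation.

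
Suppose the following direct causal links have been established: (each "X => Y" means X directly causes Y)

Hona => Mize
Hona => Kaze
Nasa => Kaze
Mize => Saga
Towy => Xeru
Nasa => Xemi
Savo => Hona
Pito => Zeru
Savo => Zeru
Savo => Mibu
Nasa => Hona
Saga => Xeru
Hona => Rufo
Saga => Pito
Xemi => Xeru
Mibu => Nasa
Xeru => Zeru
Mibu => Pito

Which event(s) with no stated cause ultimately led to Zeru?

Savo, Towy

Tracing upstream from Zeru: Zeru ← Savo.
A separate upstream branch: Zeru ← Xeru ← Towy.
Each of those chain origins has no stated cause.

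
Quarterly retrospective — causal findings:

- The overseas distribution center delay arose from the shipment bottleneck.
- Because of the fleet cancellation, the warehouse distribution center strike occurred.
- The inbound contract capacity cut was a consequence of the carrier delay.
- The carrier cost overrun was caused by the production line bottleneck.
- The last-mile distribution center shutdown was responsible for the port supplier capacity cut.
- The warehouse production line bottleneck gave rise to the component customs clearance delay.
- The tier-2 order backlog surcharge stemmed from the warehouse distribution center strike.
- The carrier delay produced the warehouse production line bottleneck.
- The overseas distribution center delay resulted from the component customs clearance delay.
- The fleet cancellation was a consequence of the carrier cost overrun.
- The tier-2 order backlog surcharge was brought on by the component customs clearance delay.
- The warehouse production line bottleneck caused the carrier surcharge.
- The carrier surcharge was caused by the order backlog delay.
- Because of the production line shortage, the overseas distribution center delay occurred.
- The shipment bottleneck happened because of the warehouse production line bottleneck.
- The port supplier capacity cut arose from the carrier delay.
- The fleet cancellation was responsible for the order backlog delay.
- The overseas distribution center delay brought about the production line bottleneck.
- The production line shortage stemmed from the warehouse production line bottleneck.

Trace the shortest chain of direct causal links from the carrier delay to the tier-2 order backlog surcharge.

the carrier delay → the warehouse production line bottleneck
the warehouse production line bottleneck → the component customs clearance delay
the component customs clearance delay → the tier-2 order backlog surcharge
Length: 3 steps.

the carrier delay → the warehouse production line bottleneck → the component customs clearance delay → the tier-2 order backlog surcharge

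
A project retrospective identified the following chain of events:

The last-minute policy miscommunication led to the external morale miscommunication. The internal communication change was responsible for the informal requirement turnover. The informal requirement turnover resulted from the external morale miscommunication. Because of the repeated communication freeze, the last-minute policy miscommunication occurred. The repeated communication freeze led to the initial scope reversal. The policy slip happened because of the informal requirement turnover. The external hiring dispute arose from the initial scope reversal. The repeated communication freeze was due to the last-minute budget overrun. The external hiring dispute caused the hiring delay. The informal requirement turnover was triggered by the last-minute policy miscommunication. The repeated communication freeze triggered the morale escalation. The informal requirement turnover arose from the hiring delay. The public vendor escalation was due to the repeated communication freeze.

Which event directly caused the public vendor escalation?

Upstream contributors include the last-minute budget overrun, but only the repeated communication freeze feeds directly into the public vendor escalation.

the repeated communication freeze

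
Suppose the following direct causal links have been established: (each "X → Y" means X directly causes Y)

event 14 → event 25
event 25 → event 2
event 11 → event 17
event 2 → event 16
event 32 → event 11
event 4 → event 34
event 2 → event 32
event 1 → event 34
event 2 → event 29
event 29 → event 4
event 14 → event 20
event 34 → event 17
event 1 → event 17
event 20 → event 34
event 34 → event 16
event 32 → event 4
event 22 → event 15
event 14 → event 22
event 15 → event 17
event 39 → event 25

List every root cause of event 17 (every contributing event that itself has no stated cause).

event 1, event 14, event 39

Tracing upstream from event 17: event 17 ← event 15 ← event 22 ← event 14.
A separate upstream branch: event 17 ← event 11 ← event 32 ← event 2 ← event 25 ← event 39.
A separate upstream branch: event 17 ← event 1.
Each of those chain origins has no stated cause.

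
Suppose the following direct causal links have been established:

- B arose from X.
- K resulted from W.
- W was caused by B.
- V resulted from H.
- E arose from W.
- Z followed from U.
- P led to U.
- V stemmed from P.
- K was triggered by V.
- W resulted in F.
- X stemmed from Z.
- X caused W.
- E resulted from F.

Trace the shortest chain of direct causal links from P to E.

P → U → Z → X → W → E

P → U
U → Z
Z → X
X → W
W → E
Length: 5 steps.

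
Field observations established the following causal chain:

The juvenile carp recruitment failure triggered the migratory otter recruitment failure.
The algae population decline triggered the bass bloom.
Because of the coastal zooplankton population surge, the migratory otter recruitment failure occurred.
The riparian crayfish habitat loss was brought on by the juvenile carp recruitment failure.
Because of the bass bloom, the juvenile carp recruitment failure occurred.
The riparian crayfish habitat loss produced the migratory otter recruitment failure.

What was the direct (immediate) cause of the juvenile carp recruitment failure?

Upstream contributors include the algae population decline, but only the bass bloom feeds directly into the juvenile carp recruitment failure.

the bass bloom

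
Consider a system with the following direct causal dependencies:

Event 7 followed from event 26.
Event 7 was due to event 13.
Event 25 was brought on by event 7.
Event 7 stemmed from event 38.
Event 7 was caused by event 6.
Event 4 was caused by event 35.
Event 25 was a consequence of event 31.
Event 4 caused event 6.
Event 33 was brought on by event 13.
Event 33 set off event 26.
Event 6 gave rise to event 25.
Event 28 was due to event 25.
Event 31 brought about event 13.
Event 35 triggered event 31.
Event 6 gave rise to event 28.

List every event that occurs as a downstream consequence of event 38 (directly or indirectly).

event 25, event 28, event 7

Direct effects: event 7.
2 steps out: event 25.
3 steps out: event 28.
Not reachable from it: event 35, event 4, event 31, event 13, event 33, event 26, event 6.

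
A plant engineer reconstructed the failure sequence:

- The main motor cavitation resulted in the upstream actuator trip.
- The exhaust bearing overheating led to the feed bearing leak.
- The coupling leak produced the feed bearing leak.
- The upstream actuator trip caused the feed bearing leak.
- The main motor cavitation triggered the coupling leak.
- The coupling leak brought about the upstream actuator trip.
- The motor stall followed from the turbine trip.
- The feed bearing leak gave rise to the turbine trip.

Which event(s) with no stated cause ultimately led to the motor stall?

the exhaust bearing overheating, the main motor cavitation

Tracing upstream from the motor stall: the motor stall ← the turbine trip ← the feed bearing leak ← the coupling leak ← the main motor cavitation.
A separate upstream branch: the motor stall ← the turbine trip ← the feed bearing leak ← the exhaust bearing overheating.
Each of those chain origins has no stated cause.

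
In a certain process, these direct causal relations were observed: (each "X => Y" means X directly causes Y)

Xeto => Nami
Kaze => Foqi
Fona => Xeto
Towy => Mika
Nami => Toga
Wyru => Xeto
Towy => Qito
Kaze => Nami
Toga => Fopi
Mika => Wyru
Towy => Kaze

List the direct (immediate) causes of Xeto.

Fona, Wyru

Upstream contributors include Towy, Mika, but only Fona, Wyru feed directly into Xeto.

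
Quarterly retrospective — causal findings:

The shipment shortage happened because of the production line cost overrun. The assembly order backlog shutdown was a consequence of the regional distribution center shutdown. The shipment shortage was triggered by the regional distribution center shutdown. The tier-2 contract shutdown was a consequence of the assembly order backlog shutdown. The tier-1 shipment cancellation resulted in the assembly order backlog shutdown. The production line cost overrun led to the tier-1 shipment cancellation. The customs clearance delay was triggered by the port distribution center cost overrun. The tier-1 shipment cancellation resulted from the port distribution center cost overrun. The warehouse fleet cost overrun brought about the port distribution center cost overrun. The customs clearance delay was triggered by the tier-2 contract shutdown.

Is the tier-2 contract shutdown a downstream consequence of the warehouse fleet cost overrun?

There is a causal chain: the warehouse fleet cost overrun → the port distribution center cost overrun → the tier-1 shipment cancellation → the assembly order backlog shutdown → the tier-2 contract shutdown.

Yes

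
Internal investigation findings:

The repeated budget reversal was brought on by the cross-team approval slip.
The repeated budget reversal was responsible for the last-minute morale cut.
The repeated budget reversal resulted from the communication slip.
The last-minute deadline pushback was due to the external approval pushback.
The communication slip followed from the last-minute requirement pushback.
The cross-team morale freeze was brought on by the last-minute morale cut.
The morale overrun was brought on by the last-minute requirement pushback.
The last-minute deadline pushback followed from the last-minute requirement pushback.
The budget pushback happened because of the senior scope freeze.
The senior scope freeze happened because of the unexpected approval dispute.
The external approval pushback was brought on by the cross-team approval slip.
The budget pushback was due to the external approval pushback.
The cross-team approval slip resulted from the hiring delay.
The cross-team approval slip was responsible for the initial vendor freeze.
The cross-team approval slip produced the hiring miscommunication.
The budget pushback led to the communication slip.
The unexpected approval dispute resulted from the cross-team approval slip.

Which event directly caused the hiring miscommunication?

Upstream contributors include the hiring delay, but only the cross-team approval slip feeds directly into the hiring miscommunication.

the cross-team approval slip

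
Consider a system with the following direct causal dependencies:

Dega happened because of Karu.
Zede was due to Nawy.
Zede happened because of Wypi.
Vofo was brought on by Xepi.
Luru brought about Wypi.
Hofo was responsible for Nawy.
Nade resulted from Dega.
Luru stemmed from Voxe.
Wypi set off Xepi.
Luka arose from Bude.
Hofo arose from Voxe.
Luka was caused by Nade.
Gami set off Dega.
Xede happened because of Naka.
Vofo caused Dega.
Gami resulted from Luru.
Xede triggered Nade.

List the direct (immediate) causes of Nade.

Dega, Xede

Upstream contributors include Naka, Voxe, Luru, Wypi, Xepi, Gami, Karu, Vofo, but only Dega, Xede feed directly into Nade.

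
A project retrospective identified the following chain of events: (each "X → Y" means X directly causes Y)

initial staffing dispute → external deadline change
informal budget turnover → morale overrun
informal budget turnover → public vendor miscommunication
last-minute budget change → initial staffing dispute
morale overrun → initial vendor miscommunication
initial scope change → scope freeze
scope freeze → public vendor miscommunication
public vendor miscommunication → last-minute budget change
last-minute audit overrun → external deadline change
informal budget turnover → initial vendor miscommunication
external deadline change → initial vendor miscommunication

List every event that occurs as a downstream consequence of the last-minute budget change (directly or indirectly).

Direct effects: the initial staffing dispute.
2 steps out: the external deadline change.
3 steps out: the initial vendor miscommunication.
Not reachable from it: the initial scope change, the scope freeze, the informal budget turnover, the public vendor miscommunication, the morale overrun, the last-minute audit overrun.

the external deadline change, the initial staffing dispute, the initial vendor miscommunication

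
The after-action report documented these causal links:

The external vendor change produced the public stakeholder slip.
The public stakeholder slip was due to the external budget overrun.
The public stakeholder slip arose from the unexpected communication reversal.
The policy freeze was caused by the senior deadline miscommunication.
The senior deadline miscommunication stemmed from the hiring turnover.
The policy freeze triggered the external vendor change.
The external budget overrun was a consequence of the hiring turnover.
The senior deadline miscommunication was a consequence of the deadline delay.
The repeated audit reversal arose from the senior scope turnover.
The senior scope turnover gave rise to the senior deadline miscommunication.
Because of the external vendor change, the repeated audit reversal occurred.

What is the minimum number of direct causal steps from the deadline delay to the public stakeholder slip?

Shortest chain: the deadline delay → the senior deadline miscommunication → the policy freeze → the external vendor change → the public stakeholder slip.

4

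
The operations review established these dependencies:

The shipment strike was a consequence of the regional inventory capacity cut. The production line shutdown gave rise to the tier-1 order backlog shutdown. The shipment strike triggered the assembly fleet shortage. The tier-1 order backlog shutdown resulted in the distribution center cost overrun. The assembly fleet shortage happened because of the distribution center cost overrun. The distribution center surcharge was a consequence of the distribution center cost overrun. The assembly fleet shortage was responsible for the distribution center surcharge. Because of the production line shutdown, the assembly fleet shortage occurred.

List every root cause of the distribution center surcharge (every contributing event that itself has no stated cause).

Tracing upstream from the distribution center surcharge: the distribution center surcharge ← the assembly fleet shortage ← the production line shutdown.
A separate upstream branch: the distribution center surcharge ← the assembly fleet shortage ← the shipment strike ← the regional inventory capacity cut.
Each of those chain origins has no stated cause.

the production line shutdown, the regional inventory capacity cut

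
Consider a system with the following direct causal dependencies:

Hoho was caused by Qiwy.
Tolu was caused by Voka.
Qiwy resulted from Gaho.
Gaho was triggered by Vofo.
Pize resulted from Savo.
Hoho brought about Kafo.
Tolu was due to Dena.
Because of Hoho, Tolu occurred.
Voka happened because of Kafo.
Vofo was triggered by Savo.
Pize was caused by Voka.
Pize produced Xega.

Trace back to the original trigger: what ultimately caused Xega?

Tracing upstream from Xega: Xega ← Pize ← Savo.
Savo has no stated cause, so it is the root.

Savo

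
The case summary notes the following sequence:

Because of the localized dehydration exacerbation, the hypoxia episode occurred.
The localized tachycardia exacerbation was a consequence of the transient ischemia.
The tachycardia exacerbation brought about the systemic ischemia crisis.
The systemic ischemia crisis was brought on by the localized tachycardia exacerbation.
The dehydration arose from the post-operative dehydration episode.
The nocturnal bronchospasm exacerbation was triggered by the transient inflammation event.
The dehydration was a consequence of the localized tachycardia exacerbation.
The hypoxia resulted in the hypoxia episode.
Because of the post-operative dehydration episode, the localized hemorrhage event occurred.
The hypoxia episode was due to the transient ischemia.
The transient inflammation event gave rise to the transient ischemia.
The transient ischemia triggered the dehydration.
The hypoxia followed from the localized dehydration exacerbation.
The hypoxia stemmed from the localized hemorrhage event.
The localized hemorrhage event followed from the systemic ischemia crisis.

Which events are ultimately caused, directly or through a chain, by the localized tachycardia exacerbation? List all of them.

Direct effects: the systemic ischemia crisis, the dehydration.
2 steps out: the localized hemorrhage event.
3 steps out: the hypoxia.
4 steps out: the hypoxia episode.
Not reachable from it: the transient inflammation event, the nocturnal bronchospasm exacerbation, the transient ischemia, the tachycardia exacerbation, the post-operative dehydration episode, the localized dehydration exacerbation.

the dehydration, the hypoxia, the hypoxia episode, the localized hemorrhage event, the systemic ischemia crisis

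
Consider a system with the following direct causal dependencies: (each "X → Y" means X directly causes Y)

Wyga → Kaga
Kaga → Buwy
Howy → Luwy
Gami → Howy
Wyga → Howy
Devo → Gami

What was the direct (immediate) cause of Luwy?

Upstream contributors include Wyga, Devo, Gami, but only Howy feeds directly into Luwy.

Howy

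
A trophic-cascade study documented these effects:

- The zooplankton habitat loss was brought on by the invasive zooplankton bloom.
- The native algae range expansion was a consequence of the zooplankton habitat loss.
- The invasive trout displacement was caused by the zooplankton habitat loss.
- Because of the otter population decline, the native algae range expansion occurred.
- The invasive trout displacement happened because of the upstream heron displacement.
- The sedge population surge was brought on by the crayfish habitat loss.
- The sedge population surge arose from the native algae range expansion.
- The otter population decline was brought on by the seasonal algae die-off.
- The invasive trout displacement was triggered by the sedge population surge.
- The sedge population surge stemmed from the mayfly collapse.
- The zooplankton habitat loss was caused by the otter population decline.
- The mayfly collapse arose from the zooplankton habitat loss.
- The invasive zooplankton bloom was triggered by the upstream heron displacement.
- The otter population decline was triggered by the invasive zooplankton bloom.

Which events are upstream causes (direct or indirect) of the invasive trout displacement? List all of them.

Immediate causes of the invasive trout displacement: the upstream heron displacement, the zooplankton habitat loss, the sedge population surge.
Further upstream: the seasonal algae die-off, the invasive zooplankton bloom, the otter population decline, the mayfly collapse, the native algae range expansion, the crayfish habitat loss.

the crayfish habitat loss, the invasive zooplankton bloom, the mayfly collapse, the native algae range expansion, the otter population decline, the seasonal algae die-off, the sedge population surge, the upstream heron displacement, the zooplankton habitat loss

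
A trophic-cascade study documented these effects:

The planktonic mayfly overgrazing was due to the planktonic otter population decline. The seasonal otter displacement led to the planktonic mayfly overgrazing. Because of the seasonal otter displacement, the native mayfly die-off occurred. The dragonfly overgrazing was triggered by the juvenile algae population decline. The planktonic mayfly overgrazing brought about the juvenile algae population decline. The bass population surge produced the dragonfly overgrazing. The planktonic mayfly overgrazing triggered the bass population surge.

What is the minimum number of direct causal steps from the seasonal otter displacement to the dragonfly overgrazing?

3

Shortest chain: the seasonal otter displacement → the planktonic mayfly overgrazing → the juvenile algae population decline → the dragonfly overgrazing.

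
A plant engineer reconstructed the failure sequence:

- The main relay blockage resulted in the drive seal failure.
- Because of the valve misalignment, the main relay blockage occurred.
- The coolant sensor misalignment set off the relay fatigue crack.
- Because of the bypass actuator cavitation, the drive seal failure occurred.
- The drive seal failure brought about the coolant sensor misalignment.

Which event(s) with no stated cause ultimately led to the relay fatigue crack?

the bypass actuator cavitation, the valve misalignment

Tracing upstream from the relay fatigue crack: the relay fatigue crack ← the coolant sensor misalignment ← the drive seal failure ← the main relay blockage ← the valve misalignment.
A separate upstream branch: the relay fatigue crack ← the coolant sensor misalignment ← the drive seal failure ← the bypass actuator cavitation.
Each of those chain origins has no stated cause.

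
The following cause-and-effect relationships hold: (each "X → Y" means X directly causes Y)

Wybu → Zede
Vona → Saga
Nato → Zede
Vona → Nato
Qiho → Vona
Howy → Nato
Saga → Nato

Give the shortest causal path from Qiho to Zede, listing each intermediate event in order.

Qiho → Vona → Nato → Zede

Qiho → Vona
Vona → Nato
Nato → Zede
Length: 3 steps.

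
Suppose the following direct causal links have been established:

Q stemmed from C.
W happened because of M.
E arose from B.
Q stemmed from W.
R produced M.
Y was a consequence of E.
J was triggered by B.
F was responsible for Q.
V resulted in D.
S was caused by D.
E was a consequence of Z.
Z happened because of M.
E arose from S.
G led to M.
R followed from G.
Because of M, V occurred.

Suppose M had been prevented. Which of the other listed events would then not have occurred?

D, S, V, W, Z

Downstream of M: W, V, D, S, Z, E, Y, Q.
Of those, still caused via another path: E, Y, Q.
The remainder have no surviving cause.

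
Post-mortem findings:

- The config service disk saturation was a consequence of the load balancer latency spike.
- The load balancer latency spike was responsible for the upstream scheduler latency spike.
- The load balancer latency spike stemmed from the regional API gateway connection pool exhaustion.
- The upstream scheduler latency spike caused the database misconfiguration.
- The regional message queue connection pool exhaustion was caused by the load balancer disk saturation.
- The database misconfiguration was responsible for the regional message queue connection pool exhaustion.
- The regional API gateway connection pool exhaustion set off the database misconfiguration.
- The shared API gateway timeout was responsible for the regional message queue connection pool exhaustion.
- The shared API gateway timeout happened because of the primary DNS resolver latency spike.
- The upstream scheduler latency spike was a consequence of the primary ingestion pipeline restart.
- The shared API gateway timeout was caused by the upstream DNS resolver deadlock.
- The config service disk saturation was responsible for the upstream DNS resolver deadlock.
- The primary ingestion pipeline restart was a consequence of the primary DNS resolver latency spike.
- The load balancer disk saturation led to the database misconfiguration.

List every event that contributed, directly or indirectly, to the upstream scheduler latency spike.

Immediate causes of the upstream scheduler latency spike: the primary ingestion pipeline restart, the load balancer latency spike.
Further upstream: the primary DNS resolver latency spike, the regional API gateway connection pool exhaustion.

the load balancer latency spike, the primary DNS resolver latency spike, the primary ingestion pipeline restart, the regional API gateway connection pool exhaustion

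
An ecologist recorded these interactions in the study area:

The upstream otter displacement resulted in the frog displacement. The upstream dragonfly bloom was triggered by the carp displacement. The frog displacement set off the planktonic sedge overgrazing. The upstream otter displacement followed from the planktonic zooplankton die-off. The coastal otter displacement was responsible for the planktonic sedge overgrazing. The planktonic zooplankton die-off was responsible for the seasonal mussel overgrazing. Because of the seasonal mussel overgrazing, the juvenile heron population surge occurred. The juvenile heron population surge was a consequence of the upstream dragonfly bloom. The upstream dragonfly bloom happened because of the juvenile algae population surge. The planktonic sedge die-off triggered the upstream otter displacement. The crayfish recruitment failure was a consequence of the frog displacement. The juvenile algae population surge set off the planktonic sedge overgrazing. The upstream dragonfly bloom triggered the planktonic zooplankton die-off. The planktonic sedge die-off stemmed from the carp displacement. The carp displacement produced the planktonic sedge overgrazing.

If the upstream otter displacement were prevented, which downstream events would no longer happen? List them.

the crayfish recruitment failure, the frog displacement

Downstream of the upstream otter displacement: the frog displacement, the crayfish recruitment failure, the planktonic sedge overgrazing.
Of those, still caused via another path: the planktonic sedge overgrazing.
The remainder have no surviving cause.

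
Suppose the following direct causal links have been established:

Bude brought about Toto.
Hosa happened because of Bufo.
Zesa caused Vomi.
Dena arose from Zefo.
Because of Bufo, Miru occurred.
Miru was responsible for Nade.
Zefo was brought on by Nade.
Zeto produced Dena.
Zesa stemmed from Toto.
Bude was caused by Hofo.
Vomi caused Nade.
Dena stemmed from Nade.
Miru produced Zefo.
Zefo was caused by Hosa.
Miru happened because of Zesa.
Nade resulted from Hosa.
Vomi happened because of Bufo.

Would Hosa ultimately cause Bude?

No

Hosa leads to Nade, Zefo, Dena; Bude is not among them.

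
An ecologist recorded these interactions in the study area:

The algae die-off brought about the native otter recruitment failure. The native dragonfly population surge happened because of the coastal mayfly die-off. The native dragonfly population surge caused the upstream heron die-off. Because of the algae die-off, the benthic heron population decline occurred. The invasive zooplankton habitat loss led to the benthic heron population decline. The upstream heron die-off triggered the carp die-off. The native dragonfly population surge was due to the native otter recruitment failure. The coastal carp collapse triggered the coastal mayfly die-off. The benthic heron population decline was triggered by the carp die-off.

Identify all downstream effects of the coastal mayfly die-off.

the benthic heron population decline, the carp die-off, the native dragonfly population surge, the upstream heron die-off

Direct effects: the native dragonfly population surge.
2 steps out: the upstream heron die-off.
3 steps out: the carp die-off.
4 steps out: the benthic heron population decline.
Not reachable from it: the algae die-off, the coastal carp collapse, the native otter recruitment failure, the invasive zooplankton habitat loss.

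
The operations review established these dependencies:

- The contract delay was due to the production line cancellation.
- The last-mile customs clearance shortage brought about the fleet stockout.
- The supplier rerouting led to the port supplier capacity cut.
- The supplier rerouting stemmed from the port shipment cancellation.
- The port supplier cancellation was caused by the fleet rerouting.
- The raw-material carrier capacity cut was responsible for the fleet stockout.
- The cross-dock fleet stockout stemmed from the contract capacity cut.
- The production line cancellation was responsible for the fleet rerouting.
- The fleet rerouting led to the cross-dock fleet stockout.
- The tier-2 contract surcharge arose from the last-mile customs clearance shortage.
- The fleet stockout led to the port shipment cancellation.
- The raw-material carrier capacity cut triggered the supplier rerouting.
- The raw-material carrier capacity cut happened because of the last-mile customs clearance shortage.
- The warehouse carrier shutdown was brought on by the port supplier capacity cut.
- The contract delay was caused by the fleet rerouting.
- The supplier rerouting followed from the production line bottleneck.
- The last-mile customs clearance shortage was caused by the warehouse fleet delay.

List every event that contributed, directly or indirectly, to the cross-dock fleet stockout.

the contract capacity cut, the fleet rerouting, the production line cancellation

Immediate causes of the cross-dock fleet stockout: the contract capacity cut, the fleet rerouting.
Further upstream: the production line cancellation.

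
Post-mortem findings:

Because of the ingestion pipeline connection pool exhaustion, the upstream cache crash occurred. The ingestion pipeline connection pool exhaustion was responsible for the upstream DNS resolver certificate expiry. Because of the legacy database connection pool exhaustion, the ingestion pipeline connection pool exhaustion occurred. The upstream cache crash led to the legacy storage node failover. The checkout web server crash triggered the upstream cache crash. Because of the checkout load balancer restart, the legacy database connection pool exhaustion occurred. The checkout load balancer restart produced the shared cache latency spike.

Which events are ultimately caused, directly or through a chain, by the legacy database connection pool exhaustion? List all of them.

the ingestion pipeline connection pool exhaustion, the legacy storage node failover, the upstream DNS resolver certificate expiry, the upstream cache crash

Direct effects: the ingestion pipeline connection pool exhaustion.
2 steps out: the upstream DNS resolver certificate expiry, the upstream cache crash.
3 steps out: the legacy storage node failover.
Not reachable from it: the checkout load balancer restart, the shared cache latency spike, the checkout web server crash.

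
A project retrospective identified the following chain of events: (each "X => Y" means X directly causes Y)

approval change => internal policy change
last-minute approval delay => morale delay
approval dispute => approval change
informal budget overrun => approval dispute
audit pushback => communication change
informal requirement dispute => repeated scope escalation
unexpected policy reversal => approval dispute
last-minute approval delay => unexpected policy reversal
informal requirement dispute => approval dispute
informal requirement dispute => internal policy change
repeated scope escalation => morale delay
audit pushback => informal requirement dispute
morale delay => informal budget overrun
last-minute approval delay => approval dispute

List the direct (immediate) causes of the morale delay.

the last-minute approval delay, the repeated scope escalation

Upstream contributors include the audit pushback, the informal requirement dispute, but only the last-minute approval delay, the repeated scope escalation feed directly into the morale delay.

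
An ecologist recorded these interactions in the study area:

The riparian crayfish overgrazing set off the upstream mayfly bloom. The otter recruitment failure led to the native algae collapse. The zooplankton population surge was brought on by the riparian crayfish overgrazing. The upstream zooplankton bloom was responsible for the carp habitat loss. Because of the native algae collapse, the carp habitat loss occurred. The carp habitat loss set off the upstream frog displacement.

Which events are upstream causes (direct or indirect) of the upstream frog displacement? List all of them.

the carp habitat loss, the native algae collapse, the otter recruitment failure, the upstream zooplankton bloom

Immediate cause of the upstream frog displacement: the carp habitat loss.
Further upstream: the upstream zooplankton bloom, the otter recruitment failure, the native algae collapse.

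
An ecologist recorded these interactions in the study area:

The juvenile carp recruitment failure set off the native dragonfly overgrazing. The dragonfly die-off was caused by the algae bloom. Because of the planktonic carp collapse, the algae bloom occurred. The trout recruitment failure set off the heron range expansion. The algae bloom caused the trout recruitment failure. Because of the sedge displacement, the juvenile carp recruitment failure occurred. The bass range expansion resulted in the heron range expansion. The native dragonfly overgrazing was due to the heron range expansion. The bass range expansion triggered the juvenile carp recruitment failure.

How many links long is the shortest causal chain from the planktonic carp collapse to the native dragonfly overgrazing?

Shortest chain: the planktonic carp collapse → the algae bloom → the trout recruitment failure → the heron range expansion → the native dragonfly overgrazing.

4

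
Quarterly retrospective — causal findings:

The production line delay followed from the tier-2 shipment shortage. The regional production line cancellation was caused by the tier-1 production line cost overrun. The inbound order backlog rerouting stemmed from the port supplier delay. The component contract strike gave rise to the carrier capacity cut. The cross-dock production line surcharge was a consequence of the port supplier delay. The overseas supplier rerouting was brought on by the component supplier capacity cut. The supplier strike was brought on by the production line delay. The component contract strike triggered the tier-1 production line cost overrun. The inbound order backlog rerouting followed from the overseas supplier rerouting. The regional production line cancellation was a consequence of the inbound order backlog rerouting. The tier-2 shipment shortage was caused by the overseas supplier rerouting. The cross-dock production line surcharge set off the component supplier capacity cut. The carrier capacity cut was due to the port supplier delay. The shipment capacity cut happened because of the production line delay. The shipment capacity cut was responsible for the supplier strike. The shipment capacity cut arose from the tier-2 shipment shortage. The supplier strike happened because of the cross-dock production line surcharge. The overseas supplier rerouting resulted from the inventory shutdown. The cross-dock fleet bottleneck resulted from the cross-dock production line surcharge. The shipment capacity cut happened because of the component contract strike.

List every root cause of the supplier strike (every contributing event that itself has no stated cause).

the component contract strike, the inventory shutdown, the port supplier delay

Tracing upstream from the supplier strike: the supplier strike ← the shipment capacity cut ← the component contract strike.
A separate upstream branch: the supplier strike ← the cross-dock production line surcharge ← the port supplier delay.
A separate upstream branch: the supplier strike ← the production line delay ← the tier-2 shipment shortage ← the overseas supplier rerouting ← the inventory shutdown.
Each of those chain origins has no stated cause.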